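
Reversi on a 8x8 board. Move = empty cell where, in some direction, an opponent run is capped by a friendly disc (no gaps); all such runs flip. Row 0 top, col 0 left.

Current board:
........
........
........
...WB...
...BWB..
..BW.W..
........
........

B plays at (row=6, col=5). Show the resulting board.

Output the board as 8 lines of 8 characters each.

Place B at (6,5); scan 8 dirs for brackets.
Dir NW: first cell '.' (not opp) -> no flip
Dir N: opp run (5,5) capped by B -> flip
Dir NE: first cell '.' (not opp) -> no flip
Dir W: first cell '.' (not opp) -> no flip
Dir E: first cell '.' (not opp) -> no flip
Dir SW: first cell '.' (not opp) -> no flip
Dir S: first cell '.' (not opp) -> no flip
Dir SE: first cell '.' (not opp) -> no flip
All flips: (5,5)

Answer: ........
........
........
...WB...
...BWB..
..BW.B..
.....B..
........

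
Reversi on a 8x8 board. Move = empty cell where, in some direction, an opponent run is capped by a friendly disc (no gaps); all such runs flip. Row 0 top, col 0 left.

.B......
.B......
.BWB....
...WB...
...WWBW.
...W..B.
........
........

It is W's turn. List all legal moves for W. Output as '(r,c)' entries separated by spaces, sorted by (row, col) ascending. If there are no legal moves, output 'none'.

Answer: (0,0) (1,3) (2,0) (2,4) (2,5) (3,5) (6,6)

Derivation:
(0,0): flips 1 -> legal
(0,2): no bracket -> illegal
(1,0): no bracket -> illegal
(1,2): no bracket -> illegal
(1,3): flips 1 -> legal
(1,4): no bracket -> illegal
(2,0): flips 1 -> legal
(2,4): flips 2 -> legal
(2,5): flips 1 -> legal
(3,0): no bracket -> illegal
(3,1): no bracket -> illegal
(3,2): no bracket -> illegal
(3,5): flips 1 -> legal
(3,6): no bracket -> illegal
(4,7): no bracket -> illegal
(5,4): no bracket -> illegal
(5,5): no bracket -> illegal
(5,7): no bracket -> illegal
(6,5): no bracket -> illegal
(6,6): flips 1 -> legal
(6,7): no bracket -> illegal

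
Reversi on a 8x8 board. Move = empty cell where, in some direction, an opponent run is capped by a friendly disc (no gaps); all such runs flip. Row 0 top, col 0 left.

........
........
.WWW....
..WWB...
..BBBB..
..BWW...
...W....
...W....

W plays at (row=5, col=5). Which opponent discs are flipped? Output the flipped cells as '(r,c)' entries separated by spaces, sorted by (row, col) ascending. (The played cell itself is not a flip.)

Dir NW: opp run (4,4) capped by W -> flip
Dir N: opp run (4,5), next='.' -> no flip
Dir NE: first cell '.' (not opp) -> no flip
Dir W: first cell 'W' (not opp) -> no flip
Dir E: first cell '.' (not opp) -> no flip
Dir SW: first cell '.' (not opp) -> no flip
Dir S: first cell '.' (not opp) -> no flip
Dir SE: first cell '.' (not opp) -> no flip

Answer: (4,4)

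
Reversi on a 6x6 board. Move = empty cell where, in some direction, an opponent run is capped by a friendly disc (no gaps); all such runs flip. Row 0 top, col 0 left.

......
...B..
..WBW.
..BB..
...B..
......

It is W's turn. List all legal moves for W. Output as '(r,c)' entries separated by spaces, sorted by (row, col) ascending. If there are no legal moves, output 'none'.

Answer: (0,2) (0,4) (4,2) (4,4)

Derivation:
(0,2): flips 1 -> legal
(0,3): no bracket -> illegal
(0,4): flips 1 -> legal
(1,2): no bracket -> illegal
(1,4): no bracket -> illegal
(2,1): no bracket -> illegal
(3,1): no bracket -> illegal
(3,4): no bracket -> illegal
(4,1): no bracket -> illegal
(4,2): flips 2 -> legal
(4,4): flips 1 -> legal
(5,2): no bracket -> illegal
(5,3): no bracket -> illegal
(5,4): no bracket -> illegal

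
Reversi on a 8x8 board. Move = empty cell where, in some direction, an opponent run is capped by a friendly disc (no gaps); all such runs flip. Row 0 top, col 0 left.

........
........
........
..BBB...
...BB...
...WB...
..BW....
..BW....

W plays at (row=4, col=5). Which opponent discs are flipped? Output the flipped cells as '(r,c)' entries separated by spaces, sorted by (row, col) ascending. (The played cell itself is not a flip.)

Answer: (5,4)

Derivation:
Dir NW: opp run (3,4), next='.' -> no flip
Dir N: first cell '.' (not opp) -> no flip
Dir NE: first cell '.' (not opp) -> no flip
Dir W: opp run (4,4) (4,3), next='.' -> no flip
Dir E: first cell '.' (not opp) -> no flip
Dir SW: opp run (5,4) capped by W -> flip
Dir S: first cell '.' (not opp) -> no flip
Dir SE: first cell '.' (not opp) -> no flip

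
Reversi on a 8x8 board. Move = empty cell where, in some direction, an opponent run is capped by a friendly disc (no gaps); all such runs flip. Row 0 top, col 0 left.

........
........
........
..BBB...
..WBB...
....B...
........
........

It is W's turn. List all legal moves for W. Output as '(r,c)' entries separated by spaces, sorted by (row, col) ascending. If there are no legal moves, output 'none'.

(2,1): no bracket -> illegal
(2,2): flips 1 -> legal
(2,3): no bracket -> illegal
(2,4): flips 1 -> legal
(2,5): no bracket -> illegal
(3,1): no bracket -> illegal
(3,5): no bracket -> illegal
(4,1): no bracket -> illegal
(4,5): flips 2 -> legal
(5,2): no bracket -> illegal
(5,3): no bracket -> illegal
(5,5): no bracket -> illegal
(6,3): no bracket -> illegal
(6,4): no bracket -> illegal
(6,5): no bracket -> illegal

Answer: (2,2) (2,4) (4,5)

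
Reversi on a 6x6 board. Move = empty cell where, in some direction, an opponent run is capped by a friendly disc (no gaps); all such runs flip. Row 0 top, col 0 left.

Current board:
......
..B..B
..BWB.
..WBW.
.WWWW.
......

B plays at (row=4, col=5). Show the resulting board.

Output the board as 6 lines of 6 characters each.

Place B at (4,5); scan 8 dirs for brackets.
Dir NW: opp run (3,4) (2,3) capped by B -> flip
Dir N: first cell '.' (not opp) -> no flip
Dir NE: edge -> no flip
Dir W: opp run (4,4) (4,3) (4,2) (4,1), next='.' -> no flip
Dir E: edge -> no flip
Dir SW: first cell '.' (not opp) -> no flip
Dir S: first cell '.' (not opp) -> no flip
Dir SE: edge -> no flip
All flips: (2,3) (3,4)

Answer: ......
..B..B
..BBB.
..WBB.
.WWWWB
......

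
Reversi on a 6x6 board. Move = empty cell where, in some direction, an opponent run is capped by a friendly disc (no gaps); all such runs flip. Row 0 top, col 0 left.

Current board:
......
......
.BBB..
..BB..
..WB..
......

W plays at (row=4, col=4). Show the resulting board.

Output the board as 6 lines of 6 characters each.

Place W at (4,4); scan 8 dirs for brackets.
Dir NW: opp run (3,3) (2,2), next='.' -> no flip
Dir N: first cell '.' (not opp) -> no flip
Dir NE: first cell '.' (not opp) -> no flip
Dir W: opp run (4,3) capped by W -> flip
Dir E: first cell '.' (not opp) -> no flip
Dir SW: first cell '.' (not opp) -> no flip
Dir S: first cell '.' (not opp) -> no flip
Dir SE: first cell '.' (not opp) -> no flip
All flips: (4,3)

Answer: ......
......
.BBB..
..BB..
..WWW.
......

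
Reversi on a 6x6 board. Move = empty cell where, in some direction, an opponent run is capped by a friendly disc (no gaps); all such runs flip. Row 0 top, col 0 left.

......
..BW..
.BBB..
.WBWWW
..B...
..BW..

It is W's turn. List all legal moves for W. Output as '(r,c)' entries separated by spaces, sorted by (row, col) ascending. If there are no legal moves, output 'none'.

(0,1): flips 2 -> legal
(0,2): no bracket -> illegal
(0,3): no bracket -> illegal
(1,0): no bracket -> illegal
(1,1): flips 3 -> legal
(1,4): no bracket -> illegal
(2,0): no bracket -> illegal
(2,4): no bracket -> illegal
(3,0): no bracket -> illegal
(4,1): no bracket -> illegal
(4,3): no bracket -> illegal
(5,1): flips 2 -> legal

Answer: (0,1) (1,1) (5,1)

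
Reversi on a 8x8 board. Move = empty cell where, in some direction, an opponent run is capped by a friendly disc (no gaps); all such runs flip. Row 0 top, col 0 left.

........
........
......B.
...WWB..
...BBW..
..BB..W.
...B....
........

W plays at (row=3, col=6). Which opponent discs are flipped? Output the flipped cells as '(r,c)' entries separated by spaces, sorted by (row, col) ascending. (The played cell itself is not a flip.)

Answer: (3,5)

Derivation:
Dir NW: first cell '.' (not opp) -> no flip
Dir N: opp run (2,6), next='.' -> no flip
Dir NE: first cell '.' (not opp) -> no flip
Dir W: opp run (3,5) capped by W -> flip
Dir E: first cell '.' (not opp) -> no flip
Dir SW: first cell 'W' (not opp) -> no flip
Dir S: first cell '.' (not opp) -> no flip
Dir SE: first cell '.' (not opp) -> no flip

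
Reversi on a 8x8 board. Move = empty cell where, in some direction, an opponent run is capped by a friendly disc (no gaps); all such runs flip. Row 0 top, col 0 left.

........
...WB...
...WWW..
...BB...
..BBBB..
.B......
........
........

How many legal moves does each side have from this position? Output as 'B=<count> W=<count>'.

Answer: B=6 W=9

Derivation:
-- B to move --
(0,2): no bracket -> illegal
(0,3): flips 2 -> legal
(0,4): no bracket -> illegal
(1,2): flips 2 -> legal
(1,5): flips 1 -> legal
(1,6): flips 1 -> legal
(2,2): no bracket -> illegal
(2,6): no bracket -> illegal
(3,2): flips 1 -> legal
(3,5): no bracket -> illegal
(3,6): flips 1 -> legal
B mobility = 6
-- W to move --
(0,3): flips 1 -> legal
(0,4): flips 1 -> legal
(0,5): flips 1 -> legal
(1,5): flips 1 -> legal
(2,2): no bracket -> illegal
(3,1): no bracket -> illegal
(3,2): no bracket -> illegal
(3,5): no bracket -> illegal
(3,6): no bracket -> illegal
(4,0): no bracket -> illegal
(4,1): no bracket -> illegal
(4,6): no bracket -> illegal
(5,0): no bracket -> illegal
(5,2): flips 2 -> legal
(5,3): flips 2 -> legal
(5,4): flips 2 -> legal
(5,5): no bracket -> illegal
(5,6): flips 2 -> legal
(6,0): flips 3 -> legal
(6,1): no bracket -> illegal
(6,2): no bracket -> illegal
W mobility = 9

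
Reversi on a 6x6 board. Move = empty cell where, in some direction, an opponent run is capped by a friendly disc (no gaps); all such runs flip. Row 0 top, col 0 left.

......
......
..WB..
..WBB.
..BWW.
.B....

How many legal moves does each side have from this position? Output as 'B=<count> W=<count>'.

-- B to move --
(1,1): flips 1 -> legal
(1,2): flips 2 -> legal
(1,3): no bracket -> illegal
(2,1): flips 1 -> legal
(3,1): flips 1 -> legal
(3,5): no bracket -> illegal
(4,1): flips 1 -> legal
(4,5): flips 2 -> legal
(5,2): flips 1 -> legal
(5,3): flips 1 -> legal
(5,4): flips 1 -> legal
(5,5): flips 1 -> legal
B mobility = 10
-- W to move --
(1,2): no bracket -> illegal
(1,3): flips 2 -> legal
(1,4): flips 1 -> legal
(2,4): flips 2 -> legal
(2,5): flips 1 -> legal
(3,1): no bracket -> illegal
(3,5): flips 2 -> legal
(4,0): no bracket -> illegal
(4,1): flips 1 -> legal
(4,5): no bracket -> illegal
(5,0): no bracket -> illegal
(5,2): flips 1 -> legal
(5,3): no bracket -> illegal
W mobility = 7

Answer: B=10 W=7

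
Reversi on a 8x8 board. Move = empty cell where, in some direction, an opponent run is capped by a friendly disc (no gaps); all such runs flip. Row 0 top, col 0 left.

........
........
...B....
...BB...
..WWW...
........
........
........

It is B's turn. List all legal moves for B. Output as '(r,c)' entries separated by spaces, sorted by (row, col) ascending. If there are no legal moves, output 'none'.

Answer: (5,1) (5,2) (5,3) (5,4) (5,5)

Derivation:
(3,1): no bracket -> illegal
(3,2): no bracket -> illegal
(3,5): no bracket -> illegal
(4,1): no bracket -> illegal
(4,5): no bracket -> illegal
(5,1): flips 1 -> legal
(5,2): flips 1 -> legal
(5,3): flips 1 -> legal
(5,4): flips 1 -> legal
(5,5): flips 1 -> legal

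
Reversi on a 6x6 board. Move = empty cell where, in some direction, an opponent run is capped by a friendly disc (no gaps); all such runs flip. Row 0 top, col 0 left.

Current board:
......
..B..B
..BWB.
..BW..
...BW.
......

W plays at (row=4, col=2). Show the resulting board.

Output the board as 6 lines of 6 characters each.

Place W at (4,2); scan 8 dirs for brackets.
Dir NW: first cell '.' (not opp) -> no flip
Dir N: opp run (3,2) (2,2) (1,2), next='.' -> no flip
Dir NE: first cell 'W' (not opp) -> no flip
Dir W: first cell '.' (not opp) -> no flip
Dir E: opp run (4,3) capped by W -> flip
Dir SW: first cell '.' (not opp) -> no flip
Dir S: first cell '.' (not opp) -> no flip
Dir SE: first cell '.' (not opp) -> no flip
All flips: (4,3)

Answer: ......
..B..B
..BWB.
..BW..
..WWW.
......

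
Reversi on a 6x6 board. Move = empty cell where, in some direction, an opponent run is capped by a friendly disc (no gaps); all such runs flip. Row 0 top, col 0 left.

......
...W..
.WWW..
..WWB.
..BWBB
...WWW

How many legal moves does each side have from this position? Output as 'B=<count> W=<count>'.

Answer: B=5 W=7

Derivation:
-- B to move --
(0,2): no bracket -> illegal
(0,3): no bracket -> illegal
(0,4): no bracket -> illegal
(1,0): no bracket -> illegal
(1,1): flips 2 -> legal
(1,2): flips 3 -> legal
(1,4): no bracket -> illegal
(2,0): no bracket -> illegal
(2,4): flips 1 -> legal
(3,0): no bracket -> illegal
(3,1): flips 2 -> legal
(4,1): no bracket -> illegal
(5,2): flips 1 -> legal
B mobility = 5
-- W to move --
(2,4): flips 2 -> legal
(2,5): flips 1 -> legal
(3,1): flips 1 -> legal
(3,5): flips 3 -> legal
(4,1): flips 1 -> legal
(5,1): flips 1 -> legal
(5,2): flips 1 -> legal
W mobility = 7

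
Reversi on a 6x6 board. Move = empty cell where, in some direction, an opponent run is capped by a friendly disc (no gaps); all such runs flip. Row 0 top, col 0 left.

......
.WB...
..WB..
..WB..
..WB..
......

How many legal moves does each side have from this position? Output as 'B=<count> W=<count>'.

-- B to move --
(0,0): flips 2 -> legal
(0,1): no bracket -> illegal
(0,2): no bracket -> illegal
(1,0): flips 1 -> legal
(1,3): no bracket -> illegal
(2,0): no bracket -> illegal
(2,1): flips 2 -> legal
(3,1): flips 1 -> legal
(4,1): flips 2 -> legal
(5,1): flips 1 -> legal
(5,2): flips 3 -> legal
(5,3): no bracket -> illegal
B mobility = 7
-- W to move --
(0,1): no bracket -> illegal
(0,2): flips 1 -> legal
(0,3): no bracket -> illegal
(1,3): flips 1 -> legal
(1,4): flips 1 -> legal
(2,1): no bracket -> illegal
(2,4): flips 2 -> legal
(3,4): flips 1 -> legal
(4,4): flips 2 -> legal
(5,2): no bracket -> illegal
(5,3): no bracket -> illegal
(5,4): flips 1 -> legal
W mobility = 7

Answer: B=7 W=7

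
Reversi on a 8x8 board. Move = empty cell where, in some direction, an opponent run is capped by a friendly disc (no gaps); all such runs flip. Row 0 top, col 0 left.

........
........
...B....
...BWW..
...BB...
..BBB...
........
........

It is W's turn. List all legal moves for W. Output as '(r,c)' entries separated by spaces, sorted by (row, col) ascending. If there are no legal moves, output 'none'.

Answer: (1,2) (3,2) (6,1) (6,2) (6,4)

Derivation:
(1,2): flips 1 -> legal
(1,3): no bracket -> illegal
(1,4): no bracket -> illegal
(2,2): no bracket -> illegal
(2,4): no bracket -> illegal
(3,2): flips 1 -> legal
(4,1): no bracket -> illegal
(4,2): no bracket -> illegal
(4,5): no bracket -> illegal
(5,1): no bracket -> illegal
(5,5): no bracket -> illegal
(6,1): flips 2 -> legal
(6,2): flips 2 -> legal
(6,3): no bracket -> illegal
(6,4): flips 2 -> legal
(6,5): no bracket -> illegal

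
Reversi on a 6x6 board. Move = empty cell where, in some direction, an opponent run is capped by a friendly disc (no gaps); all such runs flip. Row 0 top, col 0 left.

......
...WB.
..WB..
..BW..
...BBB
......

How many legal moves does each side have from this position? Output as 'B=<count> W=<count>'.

-- B to move --
(0,2): no bracket -> illegal
(0,3): flips 1 -> legal
(0,4): no bracket -> illegal
(1,1): flips 2 -> legal
(1,2): flips 2 -> legal
(2,1): flips 1 -> legal
(2,4): no bracket -> illegal
(3,1): no bracket -> illegal
(3,4): flips 1 -> legal
(4,2): no bracket -> illegal
B mobility = 5
-- W to move --
(0,3): no bracket -> illegal
(0,4): no bracket -> illegal
(0,5): no bracket -> illegal
(1,2): no bracket -> illegal
(1,5): flips 1 -> legal
(2,1): no bracket -> illegal
(2,4): flips 1 -> legal
(2,5): no bracket -> illegal
(3,1): flips 1 -> legal
(3,4): no bracket -> illegal
(3,5): no bracket -> illegal
(4,1): no bracket -> illegal
(4,2): flips 1 -> legal
(5,2): no bracket -> illegal
(5,3): flips 1 -> legal
(5,4): no bracket -> illegal
(5,5): flips 1 -> legal
W mobility = 6

Answer: B=5 W=6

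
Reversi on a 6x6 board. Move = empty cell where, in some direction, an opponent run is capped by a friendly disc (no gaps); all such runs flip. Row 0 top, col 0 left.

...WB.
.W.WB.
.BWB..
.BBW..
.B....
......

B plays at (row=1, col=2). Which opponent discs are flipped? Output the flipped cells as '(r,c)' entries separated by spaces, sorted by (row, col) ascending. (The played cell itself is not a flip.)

Answer: (1,3) (2,2)

Derivation:
Dir NW: first cell '.' (not opp) -> no flip
Dir N: first cell '.' (not opp) -> no flip
Dir NE: opp run (0,3), next=edge -> no flip
Dir W: opp run (1,1), next='.' -> no flip
Dir E: opp run (1,3) capped by B -> flip
Dir SW: first cell 'B' (not opp) -> no flip
Dir S: opp run (2,2) capped by B -> flip
Dir SE: first cell 'B' (not opp) -> no flip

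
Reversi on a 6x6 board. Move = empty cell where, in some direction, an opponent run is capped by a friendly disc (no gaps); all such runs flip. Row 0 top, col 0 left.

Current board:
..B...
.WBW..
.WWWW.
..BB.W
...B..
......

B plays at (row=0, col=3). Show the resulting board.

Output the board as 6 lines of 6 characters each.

Answer: ..BB..
.WBB..
.WWBW.
..BB.W
...B..
......

Derivation:
Place B at (0,3); scan 8 dirs for brackets.
Dir NW: edge -> no flip
Dir N: edge -> no flip
Dir NE: edge -> no flip
Dir W: first cell 'B' (not opp) -> no flip
Dir E: first cell '.' (not opp) -> no flip
Dir SW: first cell 'B' (not opp) -> no flip
Dir S: opp run (1,3) (2,3) capped by B -> flip
Dir SE: first cell '.' (not opp) -> no flip
All flips: (1,3) (2,3)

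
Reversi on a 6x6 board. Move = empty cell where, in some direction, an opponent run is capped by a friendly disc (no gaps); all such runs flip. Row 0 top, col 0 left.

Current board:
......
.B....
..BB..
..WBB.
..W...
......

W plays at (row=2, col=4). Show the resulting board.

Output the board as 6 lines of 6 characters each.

Answer: ......
.B....
..BBW.
..WWB.
..W...
......

Derivation:
Place W at (2,4); scan 8 dirs for brackets.
Dir NW: first cell '.' (not opp) -> no flip
Dir N: first cell '.' (not opp) -> no flip
Dir NE: first cell '.' (not opp) -> no flip
Dir W: opp run (2,3) (2,2), next='.' -> no flip
Dir E: first cell '.' (not opp) -> no flip
Dir SW: opp run (3,3) capped by W -> flip
Dir S: opp run (3,4), next='.' -> no flip
Dir SE: first cell '.' (not opp) -> no flip
All flips: (3,3)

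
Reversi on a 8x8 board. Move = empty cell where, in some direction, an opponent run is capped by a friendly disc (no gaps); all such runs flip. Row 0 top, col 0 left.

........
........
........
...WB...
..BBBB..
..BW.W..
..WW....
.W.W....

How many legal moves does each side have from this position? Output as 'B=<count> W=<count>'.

-- B to move --
(2,2): flips 1 -> legal
(2,3): flips 1 -> legal
(2,4): flips 1 -> legal
(3,2): flips 1 -> legal
(4,6): no bracket -> illegal
(5,1): no bracket -> illegal
(5,4): flips 1 -> legal
(5,6): no bracket -> illegal
(6,0): no bracket -> illegal
(6,1): no bracket -> illegal
(6,4): flips 1 -> legal
(6,5): flips 1 -> legal
(6,6): flips 1 -> legal
(7,0): no bracket -> illegal
(7,2): flips 1 -> legal
(7,4): flips 1 -> legal
B mobility = 10
-- W to move --
(2,3): no bracket -> illegal
(2,4): no bracket -> illegal
(2,5): no bracket -> illegal
(3,1): flips 1 -> legal
(3,2): flips 2 -> legal
(3,5): flips 3 -> legal
(3,6): no bracket -> illegal
(4,1): flips 1 -> legal
(4,6): no bracket -> illegal
(5,1): flips 2 -> legal
(5,4): no bracket -> illegal
(5,6): no bracket -> illegal
(6,1): no bracket -> illegal
W mobility = 5

Answer: B=10 W=5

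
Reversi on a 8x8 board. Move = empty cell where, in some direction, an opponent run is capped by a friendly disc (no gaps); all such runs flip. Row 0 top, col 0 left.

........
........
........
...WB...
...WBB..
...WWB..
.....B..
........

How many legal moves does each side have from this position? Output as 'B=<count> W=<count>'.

Answer: B=7 W=8

Derivation:
-- B to move --
(2,2): flips 1 -> legal
(2,3): no bracket -> illegal
(2,4): no bracket -> illegal
(3,2): flips 3 -> legal
(4,2): flips 1 -> legal
(5,2): flips 3 -> legal
(6,2): flips 1 -> legal
(6,3): flips 1 -> legal
(6,4): flips 1 -> legal
B mobility = 7
-- W to move --
(2,3): no bracket -> illegal
(2,4): flips 2 -> legal
(2,5): flips 1 -> legal
(3,5): flips 2 -> legal
(3,6): flips 1 -> legal
(4,6): flips 2 -> legal
(5,6): flips 1 -> legal
(6,4): no bracket -> illegal
(6,6): flips 2 -> legal
(7,4): no bracket -> illegal
(7,5): no bracket -> illegal
(7,6): flips 1 -> legal
W mobility = 8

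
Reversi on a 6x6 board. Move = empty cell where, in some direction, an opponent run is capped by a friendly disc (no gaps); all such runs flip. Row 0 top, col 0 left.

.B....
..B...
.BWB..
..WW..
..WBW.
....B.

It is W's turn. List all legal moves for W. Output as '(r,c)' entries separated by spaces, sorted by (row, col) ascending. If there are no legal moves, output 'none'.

Answer: (0,2) (1,0) (1,3) (1,4) (2,0) (2,4) (5,3)

Derivation:
(0,0): no bracket -> illegal
(0,2): flips 1 -> legal
(0,3): no bracket -> illegal
(1,0): flips 1 -> legal
(1,1): no bracket -> illegal
(1,3): flips 1 -> legal
(1,4): flips 1 -> legal
(2,0): flips 1 -> legal
(2,4): flips 1 -> legal
(3,0): no bracket -> illegal
(3,1): no bracket -> illegal
(3,4): no bracket -> illegal
(4,5): no bracket -> illegal
(5,2): no bracket -> illegal
(5,3): flips 1 -> legal
(5,5): no bracket -> illegal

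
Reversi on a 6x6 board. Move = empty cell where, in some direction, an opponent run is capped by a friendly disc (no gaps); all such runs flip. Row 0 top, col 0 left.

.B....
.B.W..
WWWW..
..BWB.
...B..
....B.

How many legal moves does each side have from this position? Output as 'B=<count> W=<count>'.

-- B to move --
(0,2): no bracket -> illegal
(0,3): flips 3 -> legal
(0,4): no bracket -> illegal
(1,0): flips 1 -> legal
(1,2): flips 2 -> legal
(1,4): flips 1 -> legal
(2,4): no bracket -> illegal
(3,0): no bracket -> illegal
(3,1): flips 1 -> legal
(4,2): no bracket -> illegal
(4,4): flips 2 -> legal
B mobility = 6
-- W to move --
(0,0): flips 1 -> legal
(0,2): flips 1 -> legal
(1,0): no bracket -> illegal
(1,2): no bracket -> illegal
(2,4): no bracket -> illegal
(2,5): no bracket -> illegal
(3,1): flips 1 -> legal
(3,5): flips 1 -> legal
(4,1): flips 1 -> legal
(4,2): flips 1 -> legal
(4,4): no bracket -> illegal
(4,5): flips 1 -> legal
(5,2): no bracket -> illegal
(5,3): flips 1 -> legal
(5,5): no bracket -> illegal
W mobility = 8

Answer: B=6 W=8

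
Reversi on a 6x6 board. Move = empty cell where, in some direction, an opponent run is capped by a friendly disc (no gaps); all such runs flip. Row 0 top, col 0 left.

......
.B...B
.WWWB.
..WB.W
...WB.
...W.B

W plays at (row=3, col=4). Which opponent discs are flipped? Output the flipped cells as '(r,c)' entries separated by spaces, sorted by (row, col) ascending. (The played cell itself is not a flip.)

Dir NW: first cell 'W' (not opp) -> no flip
Dir N: opp run (2,4), next='.' -> no flip
Dir NE: first cell '.' (not opp) -> no flip
Dir W: opp run (3,3) capped by W -> flip
Dir E: first cell 'W' (not opp) -> no flip
Dir SW: first cell 'W' (not opp) -> no flip
Dir S: opp run (4,4), next='.' -> no flip
Dir SE: first cell '.' (not opp) -> no flip

Answer: (3,3)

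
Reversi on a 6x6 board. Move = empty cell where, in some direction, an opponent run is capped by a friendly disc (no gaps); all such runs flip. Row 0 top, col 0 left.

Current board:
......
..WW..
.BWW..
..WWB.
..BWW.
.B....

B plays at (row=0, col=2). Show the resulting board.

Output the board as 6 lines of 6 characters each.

Answer: ..B...
..BW..
.BBW..
..BWB.
..BWW.
.B....

Derivation:
Place B at (0,2); scan 8 dirs for brackets.
Dir NW: edge -> no flip
Dir N: edge -> no flip
Dir NE: edge -> no flip
Dir W: first cell '.' (not opp) -> no flip
Dir E: first cell '.' (not opp) -> no flip
Dir SW: first cell '.' (not opp) -> no flip
Dir S: opp run (1,2) (2,2) (3,2) capped by B -> flip
Dir SE: opp run (1,3), next='.' -> no flip
All flips: (1,2) (2,2) (3,2)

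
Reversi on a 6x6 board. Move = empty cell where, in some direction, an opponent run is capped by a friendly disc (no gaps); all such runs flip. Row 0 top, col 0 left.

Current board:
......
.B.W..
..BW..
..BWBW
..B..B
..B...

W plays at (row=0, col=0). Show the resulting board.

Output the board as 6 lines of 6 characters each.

Place W at (0,0); scan 8 dirs for brackets.
Dir NW: edge -> no flip
Dir N: edge -> no flip
Dir NE: edge -> no flip
Dir W: edge -> no flip
Dir E: first cell '.' (not opp) -> no flip
Dir SW: edge -> no flip
Dir S: first cell '.' (not opp) -> no flip
Dir SE: opp run (1,1) (2,2) capped by W -> flip
All flips: (1,1) (2,2)

Answer: W.....
.W.W..
..WW..
..BWBW
..B..B
..B...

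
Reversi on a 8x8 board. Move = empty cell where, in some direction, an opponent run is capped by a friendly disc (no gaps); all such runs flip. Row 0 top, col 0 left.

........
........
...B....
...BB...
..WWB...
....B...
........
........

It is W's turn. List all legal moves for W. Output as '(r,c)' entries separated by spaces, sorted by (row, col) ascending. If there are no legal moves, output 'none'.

(1,2): no bracket -> illegal
(1,3): flips 2 -> legal
(1,4): no bracket -> illegal
(2,2): no bracket -> illegal
(2,4): flips 1 -> legal
(2,5): flips 1 -> legal
(3,2): no bracket -> illegal
(3,5): no bracket -> illegal
(4,5): flips 1 -> legal
(5,3): no bracket -> illegal
(5,5): no bracket -> illegal
(6,3): no bracket -> illegal
(6,4): no bracket -> illegal
(6,5): flips 1 -> legal

Answer: (1,3) (2,4) (2,5) (4,5) (6,5)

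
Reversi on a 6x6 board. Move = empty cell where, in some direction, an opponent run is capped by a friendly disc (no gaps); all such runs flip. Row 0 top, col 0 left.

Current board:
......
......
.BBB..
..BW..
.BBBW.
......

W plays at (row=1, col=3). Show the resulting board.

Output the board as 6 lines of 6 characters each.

Place W at (1,3); scan 8 dirs for brackets.
Dir NW: first cell '.' (not opp) -> no flip
Dir N: first cell '.' (not opp) -> no flip
Dir NE: first cell '.' (not opp) -> no flip
Dir W: first cell '.' (not opp) -> no flip
Dir E: first cell '.' (not opp) -> no flip
Dir SW: opp run (2,2), next='.' -> no flip
Dir S: opp run (2,3) capped by W -> flip
Dir SE: first cell '.' (not opp) -> no flip
All flips: (2,3)

Answer: ......
...W..
.BBW..
..BW..
.BBBW.
......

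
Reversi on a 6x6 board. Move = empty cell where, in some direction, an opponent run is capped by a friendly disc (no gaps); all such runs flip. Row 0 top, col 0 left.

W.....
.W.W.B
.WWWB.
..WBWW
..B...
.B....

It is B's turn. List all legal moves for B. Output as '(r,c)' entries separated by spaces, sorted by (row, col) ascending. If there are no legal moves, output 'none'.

(0,1): no bracket -> illegal
(0,2): flips 1 -> legal
(0,3): flips 2 -> legal
(0,4): no bracket -> illegal
(1,0): no bracket -> illegal
(1,2): flips 2 -> legal
(1,4): no bracket -> illegal
(2,0): flips 3 -> legal
(2,5): no bracket -> illegal
(3,0): no bracket -> illegal
(3,1): flips 1 -> legal
(4,1): no bracket -> illegal
(4,3): no bracket -> illegal
(4,4): flips 1 -> legal
(4,5): no bracket -> illegal

Answer: (0,2) (0,3) (1,2) (2,0) (3,1) (4,4)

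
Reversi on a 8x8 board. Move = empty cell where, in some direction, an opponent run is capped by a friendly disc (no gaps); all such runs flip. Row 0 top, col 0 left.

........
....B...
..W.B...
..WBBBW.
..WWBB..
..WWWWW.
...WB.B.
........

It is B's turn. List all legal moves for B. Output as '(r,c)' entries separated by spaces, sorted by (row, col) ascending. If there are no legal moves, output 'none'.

(1,1): flips 1 -> legal
(1,2): no bracket -> illegal
(1,3): no bracket -> illegal
(2,1): no bracket -> illegal
(2,3): no bracket -> illegal
(2,5): no bracket -> illegal
(2,6): no bracket -> illegal
(2,7): flips 1 -> legal
(3,1): flips 3 -> legal
(3,7): flips 1 -> legal
(4,1): flips 2 -> legal
(4,6): flips 2 -> legal
(4,7): no bracket -> illegal
(5,1): flips 1 -> legal
(5,7): no bracket -> illegal
(6,1): flips 2 -> legal
(6,2): flips 2 -> legal
(6,5): flips 1 -> legal
(6,7): flips 1 -> legal
(7,2): flips 2 -> legal
(7,3): flips 3 -> legal
(7,4): no bracket -> illegal

Answer: (1,1) (2,7) (3,1) (3,7) (4,1) (4,6) (5,1) (6,1) (6,2) (6,5) (6,7) (7,2) (7,3)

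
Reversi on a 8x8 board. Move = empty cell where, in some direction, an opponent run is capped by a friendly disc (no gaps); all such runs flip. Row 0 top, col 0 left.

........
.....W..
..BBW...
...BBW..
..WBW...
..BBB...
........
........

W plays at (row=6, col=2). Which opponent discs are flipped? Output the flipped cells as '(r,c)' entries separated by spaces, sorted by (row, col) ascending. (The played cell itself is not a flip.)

Answer: (5,2) (5,3)

Derivation:
Dir NW: first cell '.' (not opp) -> no flip
Dir N: opp run (5,2) capped by W -> flip
Dir NE: opp run (5,3) capped by W -> flip
Dir W: first cell '.' (not opp) -> no flip
Dir E: first cell '.' (not opp) -> no flip
Dir SW: first cell '.' (not opp) -> no flip
Dir S: first cell '.' (not opp) -> no flip
Dir SE: first cell '.' (not opp) -> no flip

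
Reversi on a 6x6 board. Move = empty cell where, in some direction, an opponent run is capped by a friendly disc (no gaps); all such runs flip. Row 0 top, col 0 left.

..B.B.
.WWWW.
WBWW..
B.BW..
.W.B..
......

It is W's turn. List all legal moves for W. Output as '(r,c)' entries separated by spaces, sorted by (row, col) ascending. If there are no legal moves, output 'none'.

Answer: (3,1) (4,0) (4,2) (5,3)

Derivation:
(0,1): no bracket -> illegal
(0,3): no bracket -> illegal
(0,5): no bracket -> illegal
(1,0): no bracket -> illegal
(1,5): no bracket -> illegal
(3,1): flips 2 -> legal
(3,4): no bracket -> illegal
(4,0): flips 1 -> legal
(4,2): flips 1 -> legal
(4,4): no bracket -> illegal
(5,2): no bracket -> illegal
(5,3): flips 1 -> legal
(5,4): no bracket -> illegal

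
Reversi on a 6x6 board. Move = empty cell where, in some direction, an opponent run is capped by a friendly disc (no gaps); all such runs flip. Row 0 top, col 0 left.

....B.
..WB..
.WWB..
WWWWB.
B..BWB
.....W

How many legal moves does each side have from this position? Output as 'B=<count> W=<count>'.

-- B to move --
(0,1): flips 1 -> legal
(0,2): no bracket -> illegal
(0,3): no bracket -> illegal
(1,0): flips 2 -> legal
(1,1): flips 1 -> legal
(2,0): flips 3 -> legal
(2,4): no bracket -> illegal
(3,5): no bracket -> illegal
(4,1): flips 1 -> legal
(4,2): no bracket -> illegal
(5,3): no bracket -> illegal
(5,4): flips 1 -> legal
B mobility = 6
-- W to move --
(0,2): no bracket -> illegal
(0,3): flips 2 -> legal
(0,5): no bracket -> illegal
(1,4): flips 2 -> legal
(1,5): no bracket -> illegal
(2,4): flips 2 -> legal
(2,5): no bracket -> illegal
(3,5): flips 2 -> legal
(4,1): no bracket -> illegal
(4,2): flips 1 -> legal
(5,0): flips 1 -> legal
(5,1): no bracket -> illegal
(5,2): no bracket -> illegal
(5,3): flips 1 -> legal
(5,4): flips 1 -> legal
W mobility = 8

Answer: B=6 W=8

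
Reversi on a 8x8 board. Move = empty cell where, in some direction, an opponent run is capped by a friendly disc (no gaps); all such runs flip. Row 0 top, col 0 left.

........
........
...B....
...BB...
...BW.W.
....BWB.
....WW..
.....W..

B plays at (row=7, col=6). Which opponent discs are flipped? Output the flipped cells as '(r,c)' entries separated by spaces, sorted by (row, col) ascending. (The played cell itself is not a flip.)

Dir NW: opp run (6,5) capped by B -> flip
Dir N: first cell '.' (not opp) -> no flip
Dir NE: first cell '.' (not opp) -> no flip
Dir W: opp run (7,5), next='.' -> no flip
Dir E: first cell '.' (not opp) -> no flip
Dir SW: edge -> no flip
Dir S: edge -> no flip
Dir SE: edge -> no flip

Answer: (6,5)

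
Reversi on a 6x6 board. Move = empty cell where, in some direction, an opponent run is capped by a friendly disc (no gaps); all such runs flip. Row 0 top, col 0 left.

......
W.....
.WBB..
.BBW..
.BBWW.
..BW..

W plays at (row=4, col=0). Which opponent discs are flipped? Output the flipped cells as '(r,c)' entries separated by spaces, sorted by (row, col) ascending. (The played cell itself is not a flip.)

Dir NW: edge -> no flip
Dir N: first cell '.' (not opp) -> no flip
Dir NE: opp run (3,1) (2,2), next='.' -> no flip
Dir W: edge -> no flip
Dir E: opp run (4,1) (4,2) capped by W -> flip
Dir SW: edge -> no flip
Dir S: first cell '.' (not opp) -> no flip
Dir SE: first cell '.' (not opp) -> no flip

Answer: (4,1) (4,2)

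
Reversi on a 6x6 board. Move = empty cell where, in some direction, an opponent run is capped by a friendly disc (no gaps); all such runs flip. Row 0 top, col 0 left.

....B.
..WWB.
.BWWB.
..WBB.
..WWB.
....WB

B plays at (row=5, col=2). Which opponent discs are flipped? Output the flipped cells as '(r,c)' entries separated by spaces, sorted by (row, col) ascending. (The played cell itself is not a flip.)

Answer: (4,3)

Derivation:
Dir NW: first cell '.' (not opp) -> no flip
Dir N: opp run (4,2) (3,2) (2,2) (1,2), next='.' -> no flip
Dir NE: opp run (4,3) capped by B -> flip
Dir W: first cell '.' (not opp) -> no flip
Dir E: first cell '.' (not opp) -> no flip
Dir SW: edge -> no flip
Dir S: edge -> no flip
Dir SE: edge -> no flip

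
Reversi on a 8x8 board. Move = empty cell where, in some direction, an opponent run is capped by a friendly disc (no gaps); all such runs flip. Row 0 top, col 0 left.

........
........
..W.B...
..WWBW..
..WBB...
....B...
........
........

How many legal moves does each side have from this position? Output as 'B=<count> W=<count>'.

-- B to move --
(1,1): flips 2 -> legal
(1,2): no bracket -> illegal
(1,3): no bracket -> illegal
(2,1): flips 1 -> legal
(2,3): flips 1 -> legal
(2,5): no bracket -> illegal
(2,6): flips 1 -> legal
(3,1): flips 2 -> legal
(3,6): flips 1 -> legal
(4,1): flips 1 -> legal
(4,5): no bracket -> illegal
(4,6): flips 1 -> legal
(5,1): flips 2 -> legal
(5,2): no bracket -> illegal
(5,3): no bracket -> illegal
B mobility = 9
-- W to move --
(1,3): flips 1 -> legal
(1,4): no bracket -> illegal
(1,5): flips 1 -> legal
(2,3): no bracket -> illegal
(2,5): no bracket -> illegal
(4,5): flips 2 -> legal
(5,2): no bracket -> illegal
(5,3): flips 2 -> legal
(5,5): flips 1 -> legal
(6,3): no bracket -> illegal
(6,4): no bracket -> illegal
(6,5): flips 2 -> legal
W mobility = 6

Answer: B=9 W=6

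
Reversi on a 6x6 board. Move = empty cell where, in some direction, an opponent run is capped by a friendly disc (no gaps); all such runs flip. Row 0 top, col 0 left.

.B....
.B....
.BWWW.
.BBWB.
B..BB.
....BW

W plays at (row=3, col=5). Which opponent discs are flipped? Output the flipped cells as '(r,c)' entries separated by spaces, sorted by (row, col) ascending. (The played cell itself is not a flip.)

Dir NW: first cell 'W' (not opp) -> no flip
Dir N: first cell '.' (not opp) -> no flip
Dir NE: edge -> no flip
Dir W: opp run (3,4) capped by W -> flip
Dir E: edge -> no flip
Dir SW: opp run (4,4), next='.' -> no flip
Dir S: first cell '.' (not opp) -> no flip
Dir SE: edge -> no flip

Answer: (3,4)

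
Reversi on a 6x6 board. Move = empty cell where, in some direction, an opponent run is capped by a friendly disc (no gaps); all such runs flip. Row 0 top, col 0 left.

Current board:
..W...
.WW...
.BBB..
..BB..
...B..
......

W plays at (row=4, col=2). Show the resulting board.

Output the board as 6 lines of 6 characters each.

Place W at (4,2); scan 8 dirs for brackets.
Dir NW: first cell '.' (not opp) -> no flip
Dir N: opp run (3,2) (2,2) capped by W -> flip
Dir NE: opp run (3,3), next='.' -> no flip
Dir W: first cell '.' (not opp) -> no flip
Dir E: opp run (4,3), next='.' -> no flip
Dir SW: first cell '.' (not opp) -> no flip
Dir S: first cell '.' (not opp) -> no flip
Dir SE: first cell '.' (not opp) -> no flip
All flips: (2,2) (3,2)

Answer: ..W...
.WW...
.BWB..
..WB..
..WB..
......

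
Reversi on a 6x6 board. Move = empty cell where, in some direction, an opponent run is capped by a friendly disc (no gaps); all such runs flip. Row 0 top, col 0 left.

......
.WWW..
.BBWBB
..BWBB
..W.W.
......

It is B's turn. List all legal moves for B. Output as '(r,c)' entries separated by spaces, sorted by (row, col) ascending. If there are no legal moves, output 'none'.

(0,0): flips 1 -> legal
(0,1): flips 3 -> legal
(0,2): flips 2 -> legal
(0,3): flips 1 -> legal
(0,4): flips 1 -> legal
(1,0): no bracket -> illegal
(1,4): flips 1 -> legal
(2,0): no bracket -> illegal
(3,1): no bracket -> illegal
(4,1): no bracket -> illegal
(4,3): no bracket -> illegal
(4,5): no bracket -> illegal
(5,1): flips 2 -> legal
(5,2): flips 1 -> legal
(5,3): flips 1 -> legal
(5,4): flips 1 -> legal
(5,5): flips 2 -> legal

Answer: (0,0) (0,1) (0,2) (0,3) (0,4) (1,4) (5,1) (5,2) (5,3) (5,4) (5,5)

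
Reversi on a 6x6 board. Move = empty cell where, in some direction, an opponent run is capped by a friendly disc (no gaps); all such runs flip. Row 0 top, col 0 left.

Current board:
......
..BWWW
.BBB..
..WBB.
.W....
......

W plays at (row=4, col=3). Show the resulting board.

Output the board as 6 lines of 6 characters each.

Answer: ......
..BWWW
.BBW..
..WWB.
.W.W..
......

Derivation:
Place W at (4,3); scan 8 dirs for brackets.
Dir NW: first cell 'W' (not opp) -> no flip
Dir N: opp run (3,3) (2,3) capped by W -> flip
Dir NE: opp run (3,4), next='.' -> no flip
Dir W: first cell '.' (not opp) -> no flip
Dir E: first cell '.' (not opp) -> no flip
Dir SW: first cell '.' (not opp) -> no flip
Dir S: first cell '.' (not opp) -> no flip
Dir SE: first cell '.' (not opp) -> no flip
All flips: (2,3) (3,3)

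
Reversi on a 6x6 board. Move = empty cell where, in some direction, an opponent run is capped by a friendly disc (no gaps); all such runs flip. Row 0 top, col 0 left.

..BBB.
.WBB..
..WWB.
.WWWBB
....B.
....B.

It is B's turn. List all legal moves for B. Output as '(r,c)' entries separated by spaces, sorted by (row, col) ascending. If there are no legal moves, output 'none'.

Answer: (0,0) (1,0) (2,0) (2,1) (3,0) (4,0) (4,2) (4,3)

Derivation:
(0,0): flips 3 -> legal
(0,1): no bracket -> illegal
(1,0): flips 1 -> legal
(1,4): no bracket -> illegal
(2,0): flips 1 -> legal
(2,1): flips 2 -> legal
(3,0): flips 3 -> legal
(4,0): flips 2 -> legal
(4,1): no bracket -> illegal
(4,2): flips 3 -> legal
(4,3): flips 2 -> legal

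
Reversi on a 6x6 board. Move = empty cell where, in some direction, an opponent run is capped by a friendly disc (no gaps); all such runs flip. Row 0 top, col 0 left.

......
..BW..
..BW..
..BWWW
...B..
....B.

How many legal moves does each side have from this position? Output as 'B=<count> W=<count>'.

Answer: B=7 W=7

Derivation:
-- B to move --
(0,2): no bracket -> illegal
(0,3): flips 3 -> legal
(0,4): flips 1 -> legal
(1,4): flips 2 -> legal
(2,4): flips 1 -> legal
(2,5): flips 1 -> legal
(4,2): no bracket -> illegal
(4,4): flips 1 -> legal
(4,5): flips 2 -> legal
B mobility = 7
-- W to move --
(0,1): flips 1 -> legal
(0,2): no bracket -> illegal
(0,3): no bracket -> illegal
(1,1): flips 2 -> legal
(2,1): flips 1 -> legal
(3,1): flips 2 -> legal
(4,1): flips 1 -> legal
(4,2): no bracket -> illegal
(4,4): no bracket -> illegal
(4,5): no bracket -> illegal
(5,2): flips 1 -> legal
(5,3): flips 1 -> legal
(5,5): no bracket -> illegal
W mobility = 7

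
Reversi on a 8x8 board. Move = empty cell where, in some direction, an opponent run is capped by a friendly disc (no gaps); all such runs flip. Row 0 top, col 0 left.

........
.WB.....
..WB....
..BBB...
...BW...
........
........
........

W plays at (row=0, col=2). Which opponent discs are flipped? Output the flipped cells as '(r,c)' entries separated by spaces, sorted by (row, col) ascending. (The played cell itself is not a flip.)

Answer: (1,2)

Derivation:
Dir NW: edge -> no flip
Dir N: edge -> no flip
Dir NE: edge -> no flip
Dir W: first cell '.' (not opp) -> no flip
Dir E: first cell '.' (not opp) -> no flip
Dir SW: first cell 'W' (not opp) -> no flip
Dir S: opp run (1,2) capped by W -> flip
Dir SE: first cell '.' (not opp) -> no flip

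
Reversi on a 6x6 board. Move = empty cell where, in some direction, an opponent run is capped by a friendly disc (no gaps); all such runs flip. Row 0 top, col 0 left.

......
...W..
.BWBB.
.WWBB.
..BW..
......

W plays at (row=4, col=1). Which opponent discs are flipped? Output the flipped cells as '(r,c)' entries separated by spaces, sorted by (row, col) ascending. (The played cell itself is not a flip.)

Dir NW: first cell '.' (not opp) -> no flip
Dir N: first cell 'W' (not opp) -> no flip
Dir NE: first cell 'W' (not opp) -> no flip
Dir W: first cell '.' (not opp) -> no flip
Dir E: opp run (4,2) capped by W -> flip
Dir SW: first cell '.' (not opp) -> no flip
Dir S: first cell '.' (not opp) -> no flip
Dir SE: first cell '.' (not opp) -> no flip

Answer: (4,2)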